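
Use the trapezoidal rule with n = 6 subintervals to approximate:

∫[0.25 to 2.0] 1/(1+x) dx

f(x) = 1/(1+x)
a = 0.25, b = 2.0, n = 6
h = (b - a)/n = 0.291667

Trapezoidal rule: (h/2)[f(x₀) + 2f(x₁) + 2f(x₂) + ... + f(xₙ)]

x_0 = 0.2500, f(x_0) = 0.800000, coefficient = 1
x_1 = 0.5417, f(x_1) = 0.648649, coefficient = 2
x_2 = 0.8333, f(x_2) = 0.545455, coefficient = 2
x_3 = 1.1250, f(x_3) = 0.470588, coefficient = 2
x_4 = 1.4167, f(x_4) = 0.413793, coefficient = 2
x_5 = 1.7083, f(x_5) = 0.369231, coefficient = 2
x_6 = 2.0000, f(x_6) = 0.333333, coefficient = 1

I ≈ (0.291667/2) × 6.028764 = 0.879195
Exact value: 0.875469
Error: 0.003726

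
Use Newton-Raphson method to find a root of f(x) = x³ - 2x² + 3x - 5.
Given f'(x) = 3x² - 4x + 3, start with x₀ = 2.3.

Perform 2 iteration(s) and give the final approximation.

f(x) = x³ - 2x² + 3x - 5
f'(x) = 3x² - 4x + 3
x₀ = 2.3

Newton-Raphson formula: x_{n+1} = x_n - f(x_n)/f'(x_n)

Iteration 1:
  f(2.300000) = 3.487000
  f'(2.300000) = 9.670000
  x_1 = 2.300000 - 3.487000/9.670000 = 1.939400
Iteration 2:
  f(1.939400) = 0.590268
  f'(1.939400) = 6.526219
  x_2 = 1.939400 - 0.590268/6.526219 = 1.848955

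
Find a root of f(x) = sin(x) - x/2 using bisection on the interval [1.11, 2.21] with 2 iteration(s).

f(x) = sin(x) - x/2
Initial interval: [1.11, 2.21]

Iteration 1:
  c_1 = (1.110000 + 2.210000)/2 = 1.660000
  f(c_1) = f(1.660000) = 0.166024
  f(a) × f(c) ≥ 0, new interval: [1.660000, 2.210000]
Iteration 2:
  c_2 = (1.660000 + 2.210000)/2 = 1.935000
  f(c_2) = f(1.935000) = -0.033092
  f(a) × f(c) < 0, new interval: [1.660000, 1.935000]

After 2 iteration(s), the approximation is c_2 = 1.935000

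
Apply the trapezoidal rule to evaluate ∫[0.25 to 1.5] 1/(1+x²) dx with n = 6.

f(x) = 1/(1+x²)
a = 0.25, b = 1.5, n = 6
h = (b - a)/n = 0.208333

Trapezoidal rule: (h/2)[f(x₀) + 2f(x₁) + 2f(x₂) + ... + f(xₙ)]

x_0 = 0.2500, f(x_0) = 0.941176, coefficient = 1
x_1 = 0.4583, f(x_1) = 0.826399, coefficient = 2
x_2 = 0.6667, f(x_2) = 0.692308, coefficient = 2
x_3 = 0.8750, f(x_3) = 0.566372, coefficient = 2
x_4 = 1.0833, f(x_4) = 0.460064, coefficient = 2
x_5 = 1.2917, f(x_5) = 0.374756, coefficient = 2
x_6 = 1.5000, f(x_6) = 0.307692, coefficient = 1

I ≈ (0.208333/2) × 7.088665 = 0.738403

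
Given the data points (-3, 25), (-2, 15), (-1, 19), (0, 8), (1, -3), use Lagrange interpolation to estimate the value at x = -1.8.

Lagrange interpolation formula:
P(x) = Σ yᵢ × Lᵢ(x)
where Lᵢ(x) = Π_{j≠i} (x - xⱼ)/(xᵢ - xⱼ)

L_0(-1.8) = (-1.8 - (-2))/(-3 - (-2)) × (-1.8 - (-1))/(-3 - (-1)) × (-1.8 - 0)/(-3 - 0) × (-1.8 - 1)/(-3 - 1) = -0.033600
L_1(-1.8) = (-1.8 - (-3))/(-2 - (-3)) × (-1.8 - (-1))/(-2 - (-1)) × (-1.8 - 0)/(-2 - 0) × (-1.8 - 1)/(-2 - 1) = 0.806400
L_2(-1.8) = (-1.8 - (-3))/(-1 - (-3)) × (-1.8 - (-2))/(-1 - (-2)) × (-1.8 - 0)/(-1 - 0) × (-1.8 - 1)/(-1 - 1) = 0.302400
L_3(-1.8) = (-1.8 - (-3))/(0 - (-3)) × (-1.8 - (-2))/(0 - (-2)) × (-1.8 - (-1))/(0 - (-1)) × (-1.8 - 1)/(0 - 1) = -0.089600
L_4(-1.8) = (-1.8 - (-3))/(1 - (-3)) × (-1.8 - (-2))/(1 - (-2)) × (-1.8 - (-1))/(1 - (-1)) × (-1.8 - 0)/(1 - 0) = 0.014400

P(-1.8) = 25×L_0(-1.8) + 15×L_1(-1.8) + 19×L_2(-1.8) + 8×L_3(-1.8) + (-3)×L_4(-1.8)
P(-1.8) = 16.241600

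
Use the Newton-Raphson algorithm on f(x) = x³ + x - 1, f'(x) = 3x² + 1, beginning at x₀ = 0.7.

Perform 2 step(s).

f(x) = x³ + x - 1
f'(x) = 3x² + 1
x₀ = 0.7

Newton-Raphson formula: x_{n+1} = x_n - f(x_n)/f'(x_n)

Iteration 1:
  f(0.700000) = 0.043000
  f'(0.700000) = 2.470000
  x_1 = 0.700000 - 0.043000/2.470000 = 0.682591
Iteration 2:
  f(0.682591) = 0.000631
  f'(0.682591) = 2.397792
  x_2 = 0.682591 - 0.000631/2.397792 = 0.682328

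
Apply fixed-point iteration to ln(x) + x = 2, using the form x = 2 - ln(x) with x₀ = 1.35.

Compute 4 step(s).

Equation: ln(x) + x = 2
Fixed-point form: x = 2 - ln(x)
x₀ = 1.35

x_1 = g(1.350000) = 1.699895
x_2 = g(1.699895) = 1.469433
x_3 = g(1.469433) = 1.615123
x_4 = g(1.615123) = 1.520589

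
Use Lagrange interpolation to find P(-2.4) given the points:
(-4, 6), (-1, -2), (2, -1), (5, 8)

Lagrange interpolation formula:
P(x) = Σ yᵢ × Lᵢ(x)
where Lᵢ(x) = Π_{j≠i} (x - xⱼ)/(xᵢ - xⱼ)

L_0(-2.4) = (-2.4 - (-1))/(-4 - (-1)) × (-2.4 - 2)/(-4 - 2) × (-2.4 - 5)/(-4 - 5) = 0.281383
L_1(-2.4) = (-2.4 - (-4))/(-1 - (-4)) × (-2.4 - 2)/(-1 - 2) × (-2.4 - 5)/(-1 - 5) = 0.964741
L_2(-2.4) = (-2.4 - (-4))/(2 - (-4)) × (-2.4 - (-1))/(2 - (-1)) × (-2.4 - 5)/(2 - 5) = -0.306963
L_3(-2.4) = (-2.4 - (-4))/(5 - (-4)) × (-2.4 - (-1))/(5 - (-1)) × (-2.4 - 2)/(5 - 2) = 0.060840

P(-2.4) = 6×L_0(-2.4) + (-2)×L_1(-2.4) + (-1)×L_2(-2.4) + 8×L_3(-2.4)
P(-2.4) = 0.552494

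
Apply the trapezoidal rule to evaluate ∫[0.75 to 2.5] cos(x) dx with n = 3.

f(x) = cos(x)
a = 0.75, b = 2.5, n = 3
h = (b - a)/n = 0.583333

Trapezoidal rule: (h/2)[f(x₀) + 2f(x₁) + 2f(x₂) + ... + f(xₙ)]

x_0 = 0.7500, f(x_0) = 0.731689, coefficient = 1
x_1 = 1.3333, f(x_1) = 0.235238, coefficient = 2
x_2 = 1.9167, f(x_2) = -0.339016, coefficient = 2
x_3 = 2.5000, f(x_3) = -0.801144, coefficient = 1

I ≈ (0.583333/2) × -0.277011 = -0.080795
Exact value: -0.083167
Error: 0.002372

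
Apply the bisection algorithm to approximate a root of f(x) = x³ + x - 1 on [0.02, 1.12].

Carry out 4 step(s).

f(x) = x³ + x - 1
Initial interval: [0.02, 1.12]

Iteration 1:
  c_1 = (0.020000 + 1.120000)/2 = 0.570000
  f(c_1) = f(0.570000) = -0.244807
  f(a) × f(c) ≥ 0, new interval: [0.570000, 1.120000]
Iteration 2:
  c_2 = (0.570000 + 1.120000)/2 = 0.845000
  f(c_2) = f(0.845000) = 0.448351
  f(a) × f(c) < 0, new interval: [0.570000, 0.845000]
Iteration 3:
  c_3 = (0.570000 + 0.845000)/2 = 0.707500
  f(c_3) = f(0.707500) = 0.061644
  f(a) × f(c) < 0, new interval: [0.570000, 0.707500]
Iteration 4:
  c_4 = (0.570000 + 0.707500)/2 = 0.638750
  f(c_4) = f(0.638750) = -0.100639
  f(a) × f(c) ≥ 0, new interval: [0.638750, 0.707500]

After 4 iteration(s), the approximation is c_4 = 0.638750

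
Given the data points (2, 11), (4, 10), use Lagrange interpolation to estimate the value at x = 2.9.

Lagrange interpolation formula:
P(x) = Σ yᵢ × Lᵢ(x)
where Lᵢ(x) = Π_{j≠i} (x - xⱼ)/(xᵢ - xⱼ)

L_0(2.9) = (2.9 - 4)/(2 - 4) = 0.550000
L_1(2.9) = (2.9 - 2)/(4 - 2) = 0.450000

P(2.9) = 11×L_0(2.9) + 10×L_1(2.9)
P(2.9) = 10.550000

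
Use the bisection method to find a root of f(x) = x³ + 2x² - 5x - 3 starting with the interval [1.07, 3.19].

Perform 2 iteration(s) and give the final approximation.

f(x) = x³ + 2x² - 5x - 3
Initial interval: [1.07, 3.19]

Iteration 1:
  c_1 = (1.070000 + 3.190000)/2 = 2.130000
  f(c_1) = f(2.130000) = 5.087397
  f(a) × f(c) < 0, new interval: [1.070000, 2.130000]
Iteration 2:
  c_2 = (1.070000 + 2.130000)/2 = 1.600000
  f(c_2) = f(1.600000) = -1.784000
  f(a) × f(c) ≥ 0, new interval: [1.600000, 2.130000]

After 2 iteration(s), the approximation is c_2 = 1.600000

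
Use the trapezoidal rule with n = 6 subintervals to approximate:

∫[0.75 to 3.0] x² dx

f(x) = x²
a = 0.75, b = 3.0, n = 6
h = (b - a)/n = 0.375000

Trapezoidal rule: (h/2)[f(x₀) + 2f(x₁) + 2f(x₂) + ... + f(xₙ)]

x_0 = 0.7500, f(x_0) = 0.562500, coefficient = 1
x_1 = 1.1250, f(x_1) = 1.265625, coefficient = 2
x_2 = 1.5000, f(x_2) = 2.250000, coefficient = 2
x_3 = 1.8750, f(x_3) = 3.515625, coefficient = 2
x_4 = 2.2500, f(x_4) = 5.062500, coefficient = 2
x_5 = 2.6250, f(x_5) = 6.890625, coefficient = 2
x_6 = 3.0000, f(x_6) = 9.000000, coefficient = 1

I ≈ (0.375000/2) × 47.531250 = 8.912109
Exact value: 8.859375
Error: 0.052734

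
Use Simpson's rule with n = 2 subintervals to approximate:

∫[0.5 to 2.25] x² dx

f(x) = x²
a = 0.5, b = 2.25, n = 2
h = (b - a)/n = 0.875000

Simpson's rule: (h/3)[f(x₀) + 4f(x₁) + 2f(x₂) + ... + f(xₙ)]

x_0 = 0.5000, f(x_0) = 0.250000, coefficient = 1
x_1 = 1.3750, f(x_1) = 1.890625, coefficient = 4
x_2 = 2.2500, f(x_2) = 5.062500, coefficient = 1

I ≈ (0.875000/3) × 12.875000 = 3.755208
Exact value: 3.755208
Error: 0.000000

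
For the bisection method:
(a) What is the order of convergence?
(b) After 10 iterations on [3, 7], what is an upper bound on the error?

(a) Bisection has linear (order 1) convergence; the error is halved each step.

(b) Error bound = (b-a)/2^n = (7 - 3)/2^{10}
    = 4/2^{10}

(a) 1 (linear); (b) error ≤ 3.91e-03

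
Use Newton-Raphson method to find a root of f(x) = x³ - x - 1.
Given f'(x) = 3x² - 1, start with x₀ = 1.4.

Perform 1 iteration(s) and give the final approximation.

f(x) = x³ - x - 1
f'(x) = 3x² - 1
x₀ = 1.4

Newton-Raphson formula: x_{n+1} = x_n - f(x_n)/f'(x_n)

Iteration 1:
  f(1.400000) = 0.344000
  f'(1.400000) = 4.880000
  x_1 = 1.400000 - 0.344000/4.880000 = 1.329508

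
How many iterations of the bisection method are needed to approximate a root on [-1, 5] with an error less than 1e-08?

We need (b-a)/2^n ≤ 1e-08
(5 - (-1))/2^n ≤ 1e-08
6/2^n ≤ 1e-08
2^n ≥ 600000000
n ≥ log₂(600000000) = 29.16
n ≥ 30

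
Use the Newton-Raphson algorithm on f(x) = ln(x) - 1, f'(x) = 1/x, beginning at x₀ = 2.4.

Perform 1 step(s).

f(x) = ln(x) - 1
f'(x) = 1/x
x₀ = 2.4

Newton-Raphson formula: x_{n+1} = x_n - f(x_n)/f'(x_n)

Iteration 1:
  f(2.400000) = -0.124531
  f'(2.400000) = 0.416667
  x_1 = 2.400000 - (-0.124531)/0.416667 = 2.698875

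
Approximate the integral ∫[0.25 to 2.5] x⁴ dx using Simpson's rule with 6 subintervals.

f(x) = x⁴
a = 0.25, b = 2.5, n = 6
h = (b - a)/n = 0.375000

Simpson's rule: (h/3)[f(x₀) + 4f(x₁) + 2f(x₂) + ... + f(xₙ)]

x_0 = 0.2500, f(x_0) = 0.003906, coefficient = 1
x_1 = 0.6250, f(x_1) = 0.152588, coefficient = 4
x_2 = 1.0000, f(x_2) = 1.000000, coefficient = 2
x_3 = 1.3750, f(x_3) = 3.574463, coefficient = 4
x_4 = 1.7500, f(x_4) = 9.378906, coefficient = 2
x_5 = 2.1250, f(x_5) = 20.390869, coefficient = 4
x_6 = 2.5000, f(x_6) = 39.062500, coefficient = 1

I ≈ (0.375000/3) × 156.295898 = 19.536987
Exact value: 19.531055
Error: 0.005933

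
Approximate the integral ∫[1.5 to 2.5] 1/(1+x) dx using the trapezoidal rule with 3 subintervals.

f(x) = 1/(1+x)
a = 1.5, b = 2.5, n = 3
h = (b - a)/n = 0.333333

Trapezoidal rule: (h/2)[f(x₀) + 2f(x₁) + 2f(x₂) + ... + f(xₙ)]

x_0 = 1.5000, f(x_0) = 0.400000, coefficient = 1
x_1 = 1.8333, f(x_1) = 0.352941, coefficient = 2
x_2 = 2.1667, f(x_2) = 0.315789, coefficient = 2
x_3 = 2.5000, f(x_3) = 0.285714, coefficient = 1

I ≈ (0.333333/2) × 2.023176 = 0.337196
Exact value: 0.336472
Error: 0.000724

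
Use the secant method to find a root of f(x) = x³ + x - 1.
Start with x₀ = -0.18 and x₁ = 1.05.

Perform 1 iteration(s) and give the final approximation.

f(x) = x³ + x - 1
x₀ = -0.18, x₁ = 1.05

Secant formula: x_{n+1} = x_n - f(x_n)(x_n - x_{n-1})/(f(x_n) - f(x_{n-1}))

Iteration 1:
  f(-0.180000) = -1.185832
  f(1.050000) = 1.207625
  x_2 = 1.050000 - 1.207625×(1.050000 - (-0.180000))/(1.207625 - (-1.185832))
       = 0.429400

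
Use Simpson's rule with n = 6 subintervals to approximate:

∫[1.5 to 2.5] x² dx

f(x) = x²
a = 1.5, b = 2.5, n = 6
h = (b - a)/n = 0.166667

Simpson's rule: (h/3)[f(x₀) + 4f(x₁) + 2f(x₂) + ... + f(xₙ)]

x_0 = 1.5000, f(x_0) = 2.250000, coefficient = 1
x_1 = 1.6667, f(x_1) = 2.777778, coefficient = 4
x_2 = 1.8333, f(x_2) = 3.361111, coefficient = 2
x_3 = 2.0000, f(x_3) = 4.000000, coefficient = 4
x_4 = 2.1667, f(x_4) = 4.694444, coefficient = 2
x_5 = 2.3333, f(x_5) = 5.444444, coefficient = 4
x_6 = 2.5000, f(x_6) = 6.250000, coefficient = 1

I ≈ (0.166667/3) × 73.500000 = 4.083333
Exact value: 4.083333
Error: 0.000000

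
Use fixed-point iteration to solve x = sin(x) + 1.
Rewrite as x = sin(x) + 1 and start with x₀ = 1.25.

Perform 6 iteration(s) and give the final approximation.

Equation: x = sin(x) + 1
Fixed-point form: x = sin(x) + 1
x₀ = 1.25

x_1 = g(1.250000) = 1.948985
x_2 = g(1.948985) = 1.929335
x_3 = g(1.929335) = 1.936411
x_4 = g(1.936411) = 1.933904
x_5 = g(1.933904) = 1.934797
x_6 = g(1.934797) = 1.934480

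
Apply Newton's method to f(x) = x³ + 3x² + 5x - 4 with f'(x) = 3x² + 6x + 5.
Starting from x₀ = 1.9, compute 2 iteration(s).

f(x) = x³ + 3x² + 5x - 4
f'(x) = 3x² + 6x + 5
x₀ = 1.9

Newton-Raphson formula: x_{n+1} = x_n - f(x_n)/f'(x_n)

Iteration 1:
  f(1.900000) = 23.189000
  f'(1.900000) = 27.230000
  x_1 = 1.900000 - 23.189000/27.230000 = 1.048402
Iteration 2:
  f(1.048402) = 5.691805
  f'(1.048402) = 14.587858
  x_2 = 1.048402 - 5.691805/14.587858 = 0.658228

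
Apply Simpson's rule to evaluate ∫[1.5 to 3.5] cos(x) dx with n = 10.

f(x) = cos(x)
a = 1.5, b = 3.5, n = 10
h = (b - a)/n = 0.200000

Simpson's rule: (h/3)[f(x₀) + 4f(x₁) + 2f(x₂) + ... + f(xₙ)]

x_0 = 1.5000, f(x_0) = 0.070737, coefficient = 1
x_1 = 1.7000, f(x_1) = -0.128844, coefficient = 4
x_2 = 1.9000, f(x_2) = -0.323290, coefficient = 2
x_3 = 2.1000, f(x_3) = -0.504846, coefficient = 4
x_4 = 2.3000, f(x_4) = -0.666276, coefficient = 2
x_5 = 2.5000, f(x_5) = -0.801144, coefficient = 4
x_6 = 2.7000, f(x_6) = -0.904072, coefficient = 2
x_7 = 2.9000, f(x_7) = -0.970958, coefficient = 4
x_8 = 3.1000, f(x_8) = -0.999135, coefficient = 2
x_9 = 3.3000, f(x_9) = -0.987480, coefficient = 4
x_10 = 3.5000, f(x_10) = -0.936457, coefficient = 1

I ≈ (0.200000/3) × -20.224354 = -1.348290
Exact value: -1.348278
Error: 0.000012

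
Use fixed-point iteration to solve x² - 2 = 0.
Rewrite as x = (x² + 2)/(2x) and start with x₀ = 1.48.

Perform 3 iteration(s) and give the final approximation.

Equation: x² - 2 = 0
Fixed-point form: x = (x² + 2)/(2x)
x₀ = 1.48

x_1 = g(1.480000) = 1.415676
x_2 = g(1.415676) = 1.414214
x_3 = g(1.414214) = 1.414214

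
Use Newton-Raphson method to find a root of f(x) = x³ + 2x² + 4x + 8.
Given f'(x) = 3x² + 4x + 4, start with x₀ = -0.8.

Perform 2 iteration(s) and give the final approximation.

f(x) = x³ + 2x² + 4x + 8
f'(x) = 3x² + 4x + 4
x₀ = -0.8

Newton-Raphson formula: x_{n+1} = x_n - f(x_n)/f'(x_n)

Iteration 1:
  f(-0.800000) = 5.568000
  f'(-0.800000) = 2.720000
  x_1 = -0.800000 - 5.568000/2.720000 = -2.847059
Iteration 2:
  f(-2.847059) = -10.254277
  f'(-2.847059) = 16.928997
  x_2 = -2.847059 - (-10.254277)/16.928997 = -2.241336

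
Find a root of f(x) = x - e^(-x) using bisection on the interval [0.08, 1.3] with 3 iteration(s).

f(x) = x - e^(-x)
Initial interval: [0.08, 1.3]

Iteration 1:
  c_1 = (0.080000 + 1.300000)/2 = 0.690000
  f(c_1) = f(0.690000) = 0.188424
  f(a) × f(c) < 0, new interval: [0.080000, 0.690000]
Iteration 2:
  c_2 = (0.080000 + 0.690000)/2 = 0.385000
  f(c_2) = f(0.385000) = -0.295451
  f(a) × f(c) ≥ 0, new interval: [0.385000, 0.690000]
Iteration 3:
  c_3 = (0.385000 + 0.690000)/2 = 0.537500
  f(c_3) = f(0.537500) = -0.046707
  f(a) × f(c) ≥ 0, new interval: [0.537500, 0.690000]

After 3 iteration(s), the approximation is c_3 = 0.537500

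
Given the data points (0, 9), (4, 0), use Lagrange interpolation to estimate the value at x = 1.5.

Lagrange interpolation formula:
P(x) = Σ yᵢ × Lᵢ(x)
where Lᵢ(x) = Π_{j≠i} (x - xⱼ)/(xᵢ - xⱼ)

L_0(1.5) = (1.5 - 4)/(0 - 4) = 0.625000
L_1(1.5) = (1.5 - 0)/(4 - 0) = 0.375000

P(1.5) = 9×L_0(1.5) + 0×L_1(1.5)
P(1.5) = 5.625000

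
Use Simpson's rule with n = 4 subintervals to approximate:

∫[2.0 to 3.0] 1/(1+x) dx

f(x) = 1/(1+x)
a = 2.0, b = 3.0, n = 4
h = (b - a)/n = 0.250000

Simpson's rule: (h/3)[f(x₀) + 4f(x₁) + 2f(x₂) + ... + f(xₙ)]

x_0 = 2.0000, f(x_0) = 0.333333, coefficient = 1
x_1 = 2.2500, f(x_1) = 0.307692, coefficient = 4
x_2 = 2.5000, f(x_2) = 0.285714, coefficient = 2
x_3 = 2.7500, f(x_3) = 0.266667, coefficient = 4
x_4 = 3.0000, f(x_4) = 0.250000, coefficient = 1

I ≈ (0.250000/3) × 3.452198 = 0.287683
Exact value: 0.287682
Error: 0.000001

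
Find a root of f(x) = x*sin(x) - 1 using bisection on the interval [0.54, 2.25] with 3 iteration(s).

f(x) = x*sin(x) - 1
Initial interval: [0.54, 2.25]

Iteration 1:
  c_1 = (0.540000 + 2.250000)/2 = 1.395000
  f(c_1) = f(1.395000) = 0.373500
  f(a) × f(c) < 0, new interval: [0.540000, 1.395000]
Iteration 2:
  c_2 = (0.540000 + 1.395000)/2 = 0.967500
  f(c_2) = f(0.967500) = -0.203293
  f(a) × f(c) ≥ 0, new interval: [0.967500, 1.395000]
Iteration 3:
  c_3 = (0.967500 + 1.395000)/2 = 1.181250
  f(c_3) = f(1.181250) = 0.092752
  f(a) × f(c) < 0, new interval: [0.967500, 1.181250]

After 3 iteration(s), the approximation is c_3 = 1.181250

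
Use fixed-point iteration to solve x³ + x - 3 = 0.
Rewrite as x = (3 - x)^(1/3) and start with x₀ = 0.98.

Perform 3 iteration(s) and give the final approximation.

Equation: x³ + x - 3 = 0
Fixed-point form: x = (3 - x)^(1/3)
x₀ = 0.98

x_1 = g(0.980000) = 1.264107
x_2 = g(1.264107) = 1.201824
x_3 = g(1.201824) = 1.216029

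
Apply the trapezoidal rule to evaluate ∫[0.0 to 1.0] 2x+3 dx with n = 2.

f(x) = 2x+3
a = 0.0, b = 1.0, n = 2
h = (b - a)/n = 0.500000

Trapezoidal rule: (h/2)[f(x₀) + 2f(x₁) + 2f(x₂) + ... + f(xₙ)]

x_0 = 0.0000, f(x_0) = 3.000000, coefficient = 1
x_1 = 0.5000, f(x_1) = 4.000000, coefficient = 2
x_2 = 1.0000, f(x_2) = 5.000000, coefficient = 1

I ≈ (0.500000/2) × 16.000000 = 4.000000
Exact value: 4.000000
Error: 0.000000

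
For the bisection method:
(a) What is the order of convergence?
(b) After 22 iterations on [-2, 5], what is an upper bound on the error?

(a) Bisection has linear (order 1) convergence; the error is halved each step.

(b) Error bound = (b-a)/2^n = (5 - (-2))/2^{22}
    = 7/2^{22}

(a) 1 (linear); (b) error ≤ 1.67e-06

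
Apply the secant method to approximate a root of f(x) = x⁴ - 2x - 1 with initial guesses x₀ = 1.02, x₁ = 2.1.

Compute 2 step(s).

f(x) = x⁴ - 2x - 1
x₀ = 1.02, x₁ = 2.1

Secant formula: x_{n+1} = x_n - f(x_n)(x_n - x_{n-1})/(f(x_n) - f(x_{n-1}))

Iteration 1:
  f(1.020000) = -1.957568
  f(2.100000) = 14.248100
  x_2 = 2.100000 - 14.248100×(2.100000 - 1.020000)/(14.248100 - (-1.957568))
       = 1.150459
Iteration 2:
  f(2.100000) = 14.248100
  f(1.150459) = -1.549118
  x_3 = 1.150459 - (-1.549118)×(1.150459 - 2.100000)/(-1.549118 - 14.248100)
       = 1.243573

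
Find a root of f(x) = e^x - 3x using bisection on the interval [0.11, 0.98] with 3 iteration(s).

f(x) = e^x - 3x
Initial interval: [0.11, 0.98]

Iteration 1:
  c_1 = (0.110000 + 0.980000)/2 = 0.545000
  f(c_1) = f(0.545000) = 0.089608
  f(a) × f(c) ≥ 0, new interval: [0.545000, 0.980000]
Iteration 2:
  c_2 = (0.545000 + 0.980000)/2 = 0.762500
  f(c_2) = f(0.762500) = -0.143871
  f(a) × f(c) < 0, new interval: [0.545000, 0.762500]
Iteration 3:
  c_3 = (0.545000 + 0.762500)/2 = 0.653750
  f(c_3) = f(0.653750) = -0.038512
  f(a) × f(c) < 0, new interval: [0.545000, 0.653750]

After 3 iteration(s), the approximation is c_3 = 0.653750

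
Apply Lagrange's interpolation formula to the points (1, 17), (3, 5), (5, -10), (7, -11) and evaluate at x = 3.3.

Lagrange interpolation formula:
P(x) = Σ yᵢ × Lᵢ(x)
where Lᵢ(x) = Π_{j≠i} (x - xⱼ)/(xᵢ - xⱼ)

L_0(3.3) = (3.3 - 3)/(1 - 3) × (3.3 - 5)/(1 - 5) × (3.3 - 7)/(1 - 7) = -0.039312
L_1(3.3) = (3.3 - 1)/(3 - 1) × (3.3 - 5)/(3 - 5) × (3.3 - 7)/(3 - 7) = 0.904188
L_2(3.3) = (3.3 - 1)/(5 - 1) × (3.3 - 3)/(5 - 3) × (3.3 - 7)/(5 - 7) = 0.159562
L_3(3.3) = (3.3 - 1)/(7 - 1) × (3.3 - 3)/(7 - 3) × (3.3 - 5)/(7 - 5) = -0.024437

P(3.3) = 17×L_0(3.3) + 5×L_1(3.3) + (-10)×L_2(3.3) + (-11)×L_3(3.3)
P(3.3) = 2.525813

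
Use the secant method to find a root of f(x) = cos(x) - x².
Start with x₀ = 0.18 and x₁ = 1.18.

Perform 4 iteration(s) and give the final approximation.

f(x) = cos(x) - x²
x₀ = 0.18, x₁ = 1.18

Secant formula: x_{n+1} = x_n - f(x_n)(x_n - x_{n-1})/(f(x_n) - f(x_{n-1}))

Iteration 1:
  f(0.180000) = 0.951444
  f(1.180000) = -1.011475
  x_2 = 1.180000 - (-1.011475)×(1.180000 - 0.180000)/(-1.011475 - 0.951444)
       = 0.664709
Iteration 2:
  f(1.180000) = -1.011475
  f(0.664709) = 0.345259
  x_3 = 0.664709 - 0.345259×(0.664709 - 1.180000)/(0.345259 - (-1.011475))
       = 0.795839
Iteration 3:
  f(0.664709) = 0.345259
  f(0.795839) = 0.066326
  x_4 = 0.795839 - 0.066326×(0.795839 - 0.664709)/(0.066326 - 0.345259)
       = 0.827020
Iteration 4:
  f(0.795839) = 0.066326
  f(0.827020) = -0.006890
  x_5 = 0.827020 - (-0.006890)×(0.827020 - 0.795839)/(-0.006890 - 0.066326)
       = 0.824086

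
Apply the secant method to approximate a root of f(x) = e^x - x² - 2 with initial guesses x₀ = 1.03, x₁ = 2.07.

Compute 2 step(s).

f(x) = e^x - x² - 2
x₀ = 1.03, x₁ = 2.07

Secant formula: x_{n+1} = x_n - f(x_n)(x_n - x_{n-1})/(f(x_n) - f(x_{n-1}))

Iteration 1:
  f(1.030000) = -0.259834
  f(2.070000) = 1.639923
  x_2 = 2.070000 - 1.639923×(2.070000 - 1.030000)/(1.639923 - (-0.259834))
       = 1.172243
Iteration 2:
  f(2.070000) = 1.639923
  f(1.172243) = -0.144926
  x_3 = 1.172243 - (-0.144926)×(1.172243 - 2.070000)/(-0.144926 - 1.639923)
       = 1.245139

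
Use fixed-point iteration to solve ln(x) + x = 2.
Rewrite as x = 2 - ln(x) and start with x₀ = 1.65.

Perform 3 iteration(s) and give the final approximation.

Equation: ln(x) + x = 2
Fixed-point form: x = 2 - ln(x)
x₀ = 1.65

x_1 = g(1.650000) = 1.499225
x_2 = g(1.499225) = 1.595052
x_3 = g(1.595052) = 1.533094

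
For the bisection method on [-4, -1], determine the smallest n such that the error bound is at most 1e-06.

We need (b-a)/2^n ≤ 1e-06
(-1 - (-4))/2^n ≤ 1e-06
3/2^n ≤ 1e-06
2^n ≥ 3000000
n ≥ log₂(3000000) = 21.52
n ≥ 22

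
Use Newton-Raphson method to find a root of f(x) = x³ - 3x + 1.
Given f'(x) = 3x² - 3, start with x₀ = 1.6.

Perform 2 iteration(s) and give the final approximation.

f(x) = x³ - 3x + 1
f'(x) = 3x² - 3
x₀ = 1.6

Newton-Raphson formula: x_{n+1} = x_n - f(x_n)/f'(x_n)

Iteration 1:
  f(1.600000) = 0.296000
  f'(1.600000) = 4.680000
  x_1 = 1.600000 - 0.296000/4.680000 = 1.536752
Iteration 2:
  f(1.536752) = 0.018948
  f'(1.536752) = 4.084821
  x_2 = 1.536752 - 0.018948/4.084821 = 1.532113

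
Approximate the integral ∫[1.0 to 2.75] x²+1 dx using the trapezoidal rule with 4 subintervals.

f(x) = x²+1
a = 1.0, b = 2.75, n = 4
h = (b - a)/n = 0.437500

Trapezoidal rule: (h/2)[f(x₀) + 2f(x₁) + 2f(x₂) + ... + f(xₙ)]

x_0 = 1.0000, f(x_0) = 2.000000, coefficient = 1
x_1 = 1.4375, f(x_1) = 3.066406, coefficient = 2
x_2 = 1.8750, f(x_2) = 4.515625, coefficient = 2
x_3 = 2.3125, f(x_3) = 6.347656, coefficient = 2
x_4 = 2.7500, f(x_4) = 8.562500, coefficient = 1

I ≈ (0.437500/2) × 38.421875 = 8.404785
Exact value: 8.348958
Error: 0.055827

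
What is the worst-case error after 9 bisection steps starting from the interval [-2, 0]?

Bisection error bound: |error| ≤ (b-a)/2^n
|error| ≤ (0 - (-2))/2^9 = 2/2^9
|error| ≤ 0.0039062500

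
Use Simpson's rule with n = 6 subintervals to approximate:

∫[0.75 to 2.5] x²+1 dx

f(x) = x²+1
a = 0.75, b = 2.5, n = 6
h = (b - a)/n = 0.291667

Simpson's rule: (h/3)[f(x₀) + 4f(x₁) + 2f(x₂) + ... + f(xₙ)]

x_0 = 0.7500, f(x_0) = 1.562500, coefficient = 1
x_1 = 1.0417, f(x_1) = 2.085069, coefficient = 4
x_2 = 1.3333, f(x_2) = 2.777778, coefficient = 2
x_3 = 1.6250, f(x_3) = 3.640625, coefficient = 4
x_4 = 1.9167, f(x_4) = 4.673611, coefficient = 2
x_5 = 2.2083, f(x_5) = 5.876736, coefficient = 4
x_6 = 2.5000, f(x_6) = 7.250000, coefficient = 1

I ≈ (0.291667/3) × 70.125000 = 6.817708
Exact value: 6.817708
Error: 0.000000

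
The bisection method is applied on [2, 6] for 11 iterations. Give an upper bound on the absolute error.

Bisection error bound: |error| ≤ (b-a)/2^n
|error| ≤ (6 - 2)/2^11 = 4/2^11
|error| ≤ 0.0019531250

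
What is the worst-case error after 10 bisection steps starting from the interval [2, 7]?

Bisection error bound: |error| ≤ (b-a)/2^n
|error| ≤ (7 - 2)/2^10 = 5/2^10
|error| ≤ 0.0048828125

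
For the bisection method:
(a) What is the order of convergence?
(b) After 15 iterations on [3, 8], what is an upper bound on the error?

(a) Bisection has linear (order 1) convergence; the error is halved each step.

(b) Error bound = (b-a)/2^n = (8 - 3)/2^{15}
    = 5/2^{15}

(a) 1 (linear); (b) error ≤ 1.53e-04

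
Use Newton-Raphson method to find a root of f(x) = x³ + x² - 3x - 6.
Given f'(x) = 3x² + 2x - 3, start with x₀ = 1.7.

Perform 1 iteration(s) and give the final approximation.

f(x) = x³ + x² - 3x - 6
f'(x) = 3x² + 2x - 3
x₀ = 1.7

Newton-Raphson formula: x_{n+1} = x_n - f(x_n)/f'(x_n)

Iteration 1:
  f(1.700000) = -3.297000
  f'(1.700000) = 9.070000
  x_1 = 1.700000 - (-3.297000)/9.070000 = 2.063506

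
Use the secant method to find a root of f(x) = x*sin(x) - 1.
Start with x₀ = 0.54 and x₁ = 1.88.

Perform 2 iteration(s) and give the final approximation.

f(x) = x*sin(x) - 1
x₀ = 0.54, x₁ = 1.88

Secant formula: x_{n+1} = x_n - f(x_n)(x_n - x_{n-1})/(f(x_n) - f(x_{n-1}))

Iteration 1:
  f(0.540000) = -0.722367
  f(1.880000) = 0.790843
  x_2 = 1.880000 - 0.790843×(1.880000 - 0.540000)/(0.790843 - (-0.722367))
       = 1.179681
Iteration 2:
  f(1.880000) = 0.790843
  f(1.179681) = 0.090596
  x_3 = 1.179681 - 0.090596×(1.179681 - 1.880000)/(0.090596 - 0.790843)
       = 1.089075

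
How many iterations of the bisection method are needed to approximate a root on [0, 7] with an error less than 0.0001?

We need (b-a)/2^n ≤ 0.0001
(7 - 0)/2^n ≤ 0.0001
7/2^n ≤ 0.0001
2^n ≥ 70000
n ≥ log₂(70000) = 16.10
n ≥ 17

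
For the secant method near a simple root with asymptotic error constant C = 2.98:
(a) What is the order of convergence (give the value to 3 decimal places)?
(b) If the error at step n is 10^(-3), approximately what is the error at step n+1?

(a) Secant method has superlinear convergence with order φ = (1+√5)/2 ≈ 1.618.
    This means |e_{n+1}| ≈ C|e_n|^1.618.

(b) With |e_n| = 10^(-3) and C = 2.98:
    |e_{n+1}| ≈ 2.98 × (10^(-3))^1.618 = 2.98 × 10^(-4.85)

(a) ≈ 1.618 (golden ratio); (b) |e_{n+1}| ≈ 4.170e-05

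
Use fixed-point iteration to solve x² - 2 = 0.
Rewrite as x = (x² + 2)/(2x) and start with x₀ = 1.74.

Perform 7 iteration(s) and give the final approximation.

Equation: x² - 2 = 0
Fixed-point form: x = (x² + 2)/(2x)
x₀ = 1.74

x_1 = g(1.740000) = 1.444713
x_2 = g(1.444713) = 1.414535
x_3 = g(1.414535) = 1.414214
x_4 = g(1.414214) = 1.414214
x_5 = g(1.414214) = 1.414214
x_6 = g(1.414214) = 1.414214
x_7 = g(1.414214) = 1.414214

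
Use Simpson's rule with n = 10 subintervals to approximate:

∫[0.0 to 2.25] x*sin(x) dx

f(x) = x*sin(x)
a = 0.0, b = 2.25, n = 10
h = (b - a)/n = 0.225000

Simpson's rule: (h/3)[f(x₀) + 4f(x₁) + 2f(x₂) + ... + f(xₙ)]

x_0 = 0.0000, f(x_0) = 0.000000, coefficient = 1
x_1 = 0.2250, f(x_1) = 0.050199, coefficient = 4
x_2 = 0.4500, f(x_2) = 0.195734, coefficient = 2
x_3 = 0.6750, f(x_3) = 0.421806, coefficient = 4
x_4 = 0.9000, f(x_4) = 0.704994, coefficient = 2
x_5 = 1.1250, f(x_5) = 1.015051, coefficient = 4
x_6 = 1.3500, f(x_6) = 1.317227, coefficient = 2
x_7 = 1.5750, f(x_7) = 1.574986, coefficient = 4
x_8 = 1.8000, f(x_8) = 1.752926, coefficient = 2
x_9 = 2.0250, f(x_9) = 1.819687, coefficient = 4
x_10 = 2.2500, f(x_10) = 1.750665, coefficient = 1

I ≈ (0.225000/3) × 29.219340 = 2.191451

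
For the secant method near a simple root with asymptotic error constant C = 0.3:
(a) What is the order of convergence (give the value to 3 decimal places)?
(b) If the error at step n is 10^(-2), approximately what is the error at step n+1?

(a) Secant method has superlinear convergence with order φ = (1+√5)/2 ≈ 1.618.
    This means |e_{n+1}| ≈ C|e_n|^1.618.

(b) With |e_n| = 10^(-2) and C = 0.3:
    |e_{n+1}| ≈ 0.3 × (10^(-2))^1.618 = 0.3 × 10^(-3.24)

(a) ≈ 1.618 (golden ratio); (b) |e_{n+1}| ≈ 1.742e-04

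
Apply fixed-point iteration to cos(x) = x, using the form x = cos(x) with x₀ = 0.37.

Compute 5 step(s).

Equation: cos(x) = x
Fixed-point form: x = cos(x)
x₀ = 0.37

x_1 = g(0.370000) = 0.932327
x_2 = g(0.932327) = 0.595967
x_3 = g(0.595967) = 0.827606
x_4 = g(0.827606) = 0.676640
x_5 = g(0.676640) = 0.779681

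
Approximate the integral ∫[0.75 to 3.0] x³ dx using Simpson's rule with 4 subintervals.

f(x) = x³
a = 0.75, b = 3.0, n = 4
h = (b - a)/n = 0.562500

Simpson's rule: (h/3)[f(x₀) + 4f(x₁) + 2f(x₂) + ... + f(xₙ)]

x_0 = 0.7500, f(x_0) = 0.421875, coefficient = 1
x_1 = 1.3125, f(x_1) = 2.260986, coefficient = 4
x_2 = 1.8750, f(x_2) = 6.591797, coefficient = 2
x_3 = 2.4375, f(x_3) = 14.482178, coefficient = 4
x_4 = 3.0000, f(x_4) = 27.000000, coefficient = 1

I ≈ (0.562500/3) × 107.578125 = 20.170898
Exact value: 20.170898
Error: 0.000000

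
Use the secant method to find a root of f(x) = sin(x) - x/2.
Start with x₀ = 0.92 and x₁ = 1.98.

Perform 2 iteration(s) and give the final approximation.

f(x) = sin(x) - x/2
x₀ = 0.92, x₁ = 1.98

Secant formula: x_{n+1} = x_n - f(x_n)(x_n - x_{n-1})/(f(x_n) - f(x_{n-1}))

Iteration 1:
  f(0.920000) = 0.335602
  f(1.980000) = -0.072562
  x_2 = 1.980000 - (-0.072562)×(1.980000 - 0.920000)/(-0.072562 - 0.335602)
       = 1.791557
Iteration 2:
  f(1.980000) = -0.072562
  f(1.791557) = 0.079953
  x_3 = 1.791557 - 0.079953×(1.791557 - 1.980000)/(0.079953 - (-0.072562))
       = 1.890344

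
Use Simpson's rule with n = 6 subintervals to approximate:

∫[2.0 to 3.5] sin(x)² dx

f(x) = sin(x)²
a = 2.0, b = 3.5, n = 6
h = (b - a)/n = 0.250000

Simpson's rule: (h/3)[f(x₀) + 4f(x₁) + 2f(x₂) + ... + f(xₙ)]

x_0 = 2.0000, f(x_0) = 0.826822, coefficient = 1
x_1 = 2.2500, f(x_1) = 0.605398, coefficient = 4
x_2 = 2.5000, f(x_2) = 0.358169, coefficient = 2
x_3 = 2.7500, f(x_3) = 0.145665, coefficient = 4
x_4 = 3.0000, f(x_4) = 0.019915, coefficient = 2
x_5 = 3.2500, f(x_5) = 0.011706, coefficient = 4
x_6 = 3.5000, f(x_6) = 0.123049, coefficient = 1

I ≈ (0.250000/3) × 4.757115 = 0.396426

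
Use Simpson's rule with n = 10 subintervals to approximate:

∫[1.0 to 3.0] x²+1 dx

f(x) = x²+1
a = 1.0, b = 3.0, n = 10
h = (b - a)/n = 0.200000

Simpson's rule: (h/3)[f(x₀) + 4f(x₁) + 2f(x₂) + ... + f(xₙ)]

x_0 = 1.0000, f(x_0) = 2.000000, coefficient = 1
x_1 = 1.2000, f(x_1) = 2.440000, coefficient = 4
x_2 = 1.4000, f(x_2) = 2.960000, coefficient = 2
x_3 = 1.6000, f(x_3) = 3.560000, coefficient = 4
x_4 = 1.8000, f(x_4) = 4.240000, coefficient = 2
x_5 = 2.0000, f(x_5) = 5.000000, coefficient = 4
x_6 = 2.2000, f(x_6) = 5.840000, coefficient = 2
x_7 = 2.4000, f(x_7) = 6.760000, coefficient = 4
x_8 = 2.6000, f(x_8) = 7.760000, coefficient = 2
x_9 = 2.8000, f(x_9) = 8.840000, coefficient = 4
x_10 = 3.0000, f(x_10) = 10.000000, coefficient = 1

I ≈ (0.200000/3) × 160.000000 = 10.666667
Exact value: 10.666667
Error: 0.000000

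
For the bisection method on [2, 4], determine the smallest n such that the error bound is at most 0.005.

We need (b-a)/2^n ≤ 0.005
(4 - 2)/2^n ≤ 0.005
2/2^n ≤ 0.005
2^n ≥ 400
n ≥ log₂(400) = 8.64
n ≥ 9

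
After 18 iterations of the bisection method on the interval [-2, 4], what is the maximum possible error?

Bisection error bound: |error| ≤ (b-a)/2^n
|error| ≤ (4 - (-2))/2^18 = 6/2^18
|error| ≤ 0.0000228882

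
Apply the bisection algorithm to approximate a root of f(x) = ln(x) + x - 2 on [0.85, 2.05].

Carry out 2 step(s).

f(x) = ln(x) + x - 2
Initial interval: [0.85, 2.05]

Iteration 1:
  c_1 = (0.850000 + 2.050000)/2 = 1.450000
  f(c_1) = f(1.450000) = -0.178436
  f(a) × f(c) ≥ 0, new interval: [1.450000, 2.050000]
Iteration 2:
  c_2 = (1.450000 + 2.050000)/2 = 1.750000
  f(c_2) = f(1.750000) = 0.309616
  f(a) × f(c) < 0, new interval: [1.450000, 1.750000]

After 2 iteration(s), the approximation is c_2 = 1.750000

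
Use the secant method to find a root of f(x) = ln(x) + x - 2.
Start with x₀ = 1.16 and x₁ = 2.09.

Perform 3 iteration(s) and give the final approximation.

f(x) = ln(x) + x - 2
x₀ = 1.16, x₁ = 2.09

Secant formula: x_{n+1} = x_n - f(x_n)(x_n - x_{n-1})/(f(x_n) - f(x_{n-1}))

Iteration 1:
  f(1.160000) = -0.691580
  f(2.090000) = 0.827164
  x_2 = 2.090000 - 0.827164×(2.090000 - 1.160000)/(0.827164 - (-0.691580))
       = 1.583488
Iteration 2:
  f(2.090000) = 0.827164
  f(1.583488) = 0.043117
  x_3 = 1.583488 - 0.043117×(1.583488 - 2.090000)/(0.043117 - 0.827164)
       = 1.555633
Iteration 3:
  f(1.583488) = 0.043117
  f(1.555633) = -0.002485
  x_4 = 1.555633 - (-0.002485)×(1.555633 - 1.583488)/(-0.002485 - 0.043117)
       = 1.557151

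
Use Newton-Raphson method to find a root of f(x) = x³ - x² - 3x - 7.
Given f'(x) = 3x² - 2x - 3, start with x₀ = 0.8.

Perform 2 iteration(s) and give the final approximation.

f(x) = x³ - x² - 3x - 7
f'(x) = 3x² - 2x - 3
x₀ = 0.8

Newton-Raphson formula: x_{n+1} = x_n - f(x_n)/f'(x_n)

Iteration 1:
  f(0.800000) = -9.528000
  f'(0.800000) = -2.680000
  x_1 = 0.800000 - (-9.528000)/(-2.680000) = -2.755224
Iteration 2:
  f(-2.755224) = -27.241204
  f'(-2.755224) = 25.284224
  x_2 = -2.755224 - (-27.241204)/25.284224 = -1.677825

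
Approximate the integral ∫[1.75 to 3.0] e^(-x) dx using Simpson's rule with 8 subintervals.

f(x) = e^(-x)
a = 1.75, b = 3.0, n = 8
h = (b - a)/n = 0.156250

Simpson's rule: (h/3)[f(x₀) + 4f(x₁) + 2f(x₂) + ... + f(xₙ)]

x_0 = 1.7500, f(x_0) = 0.173774, coefficient = 1
x_1 = 1.9062, f(x_1) = 0.148637, coefficient = 4
x_2 = 2.0625, f(x_2) = 0.127136, coefficient = 2
x_3 = 2.2188, f(x_3) = 0.108745, coefficient = 4
x_4 = 2.3750, f(x_4) = 0.093014, coefficient = 2
x_5 = 2.5312, f(x_5) = 0.079560, coefficient = 4
x_6 = 2.6875, f(x_6) = 0.068051, coefficient = 2
x_7 = 2.8438, f(x_7) = 0.058207, coefficient = 4
x_8 = 3.0000, f(x_8) = 0.049787, coefficient = 1

I ≈ (0.156250/3) × 2.380556 = 0.123987
Exact value: 0.123987
Error: 0.000000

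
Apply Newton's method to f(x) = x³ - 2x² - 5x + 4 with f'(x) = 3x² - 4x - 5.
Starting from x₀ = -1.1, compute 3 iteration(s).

f(x) = x³ - 2x² - 5x + 4
f'(x) = 3x² - 4x - 5
x₀ = -1.1

Newton-Raphson formula: x_{n+1} = x_n - f(x_n)/f'(x_n)

Iteration 1:
  f(-1.100000) = 5.749000
  f'(-1.100000) = 3.030000
  x_1 = -1.100000 - 5.749000/3.030000 = -2.997360
Iteration 2:
  f(-2.997360) = -25.910308
  f'(-2.997360) = 33.941935
  x_2 = -2.997360 - (-25.910308)/33.941935 = -2.233988
Iteration 3:
  f(-2.233988) = -5.960637
  f'(-2.233988) = 18.908062
  x_3 = -2.233988 - (-5.960637)/18.908062 = -1.918745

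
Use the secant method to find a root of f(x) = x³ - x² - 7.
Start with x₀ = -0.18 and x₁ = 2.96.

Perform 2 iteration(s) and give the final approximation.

f(x) = x³ - x² - 7
x₀ = -0.18, x₁ = 2.96

Secant formula: x_{n+1} = x_n - f(x_n)(x_n - x_{n-1})/(f(x_n) - f(x_{n-1}))

Iteration 1:
  f(-0.180000) = -7.038232
  f(2.960000) = 10.172736
  x_2 = 2.960000 - 10.172736×(2.960000 - (-0.180000))/(10.172736 - (-7.038232))
       = 1.104068
Iteration 2:
  f(2.960000) = 10.172736
  f(1.104068) = -6.873145
  x_3 = 1.104068 - (-6.873145)×(1.104068 - 2.960000)/(-6.873145 - 10.172736)
       = 1.852406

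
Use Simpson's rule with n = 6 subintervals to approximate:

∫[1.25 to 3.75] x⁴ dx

f(x) = x⁴
a = 1.25, b = 3.75, n = 6
h = (b - a)/n = 0.416667

Simpson's rule: (h/3)[f(x₀) + 4f(x₁) + 2f(x₂) + ... + f(xₙ)]

x_0 = 1.2500, f(x_0) = 2.441406, coefficient = 1
x_1 = 1.6667, f(x_1) = 7.716049, coefficient = 4
x_2 = 2.0833, f(x_2) = 18.838011, coefficient = 2
x_3 = 2.5000, f(x_3) = 39.062500, coefficient = 4
x_4 = 2.9167, f(x_4) = 72.368104, coefficient = 2
x_5 = 3.3333, f(x_5) = 123.456790, coefficient = 4
x_6 = 3.7500, f(x_6) = 197.753906, coefficient = 1

I ≈ (0.416667/3) × 1063.548900 = 147.715125
Exact value: 147.705078
Error: 0.010047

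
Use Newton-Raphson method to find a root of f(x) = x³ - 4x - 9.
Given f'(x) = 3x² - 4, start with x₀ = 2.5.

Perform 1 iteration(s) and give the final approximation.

f(x) = x³ - 4x - 9
f'(x) = 3x² - 4
x₀ = 2.5

Newton-Raphson formula: x_{n+1} = x_n - f(x_n)/f'(x_n)

Iteration 1:
  f(2.500000) = -3.375000
  f'(2.500000) = 14.750000
  x_1 = 2.500000 - (-3.375000)/14.750000 = 2.728814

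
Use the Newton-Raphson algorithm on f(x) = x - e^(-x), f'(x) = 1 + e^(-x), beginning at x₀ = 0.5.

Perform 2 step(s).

f(x) = x - e^(-x)
f'(x) = 1 + e^(-x)
x₀ = 0.5

Newton-Raphson formula: x_{n+1} = x_n - f(x_n)/f'(x_n)

Iteration 1:
  f(0.500000) = -0.106531
  f'(0.500000) = 1.606531
  x_1 = 0.500000 - (-0.106531)/1.606531 = 0.566311
Iteration 2:
  f(0.566311) = -0.001305
  f'(0.566311) = 1.567616
  x_2 = 0.566311 - (-0.001305)/1.567616 = 0.567143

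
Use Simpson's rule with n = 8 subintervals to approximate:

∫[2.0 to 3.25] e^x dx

f(x) = e^x
a = 2.0, b = 3.25, n = 8
h = (b - a)/n = 0.156250

Simpson's rule: (h/3)[f(x₀) + 4f(x₁) + 2f(x₂) + ... + f(xₙ)]

x_0 = 2.0000, f(x_0) = 7.389056, coefficient = 1
x_1 = 2.1562, f(x_1) = 8.638682, coefficient = 4
x_2 = 2.3125, f(x_2) = 10.099642, coefficient = 2
x_3 = 2.4688, f(x_3) = 11.807678, coefficient = 4
x_4 = 2.6250, f(x_4) = 13.804574, coefficient = 2
x_5 = 2.7812, f(x_5) = 16.139182, coefficient = 4
x_6 = 2.9375, f(x_6) = 18.868616, coefficient = 2
x_7 = 3.0938, f(x_7) = 22.059647, coefficient = 4
x_8 = 3.2500, f(x_8) = 25.790340, coefficient = 1

I ≈ (0.156250/3) × 353.305816 = 18.401345
Exact value: 18.401284
Error: 0.000061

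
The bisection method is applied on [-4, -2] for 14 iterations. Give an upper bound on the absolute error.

Bisection error bound: |error| ≤ (b-a)/2^n
|error| ≤ (-2 - (-4))/2^14 = 2/2^14
|error| ≤ 0.0001220703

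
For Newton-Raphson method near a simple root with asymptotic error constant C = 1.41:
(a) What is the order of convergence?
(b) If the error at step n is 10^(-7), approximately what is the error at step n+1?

(a) Newton-Raphson has quadratic (order 2) convergence near simple roots.
    This means |e_{n+1}| ≈ C|e_n|².

(b) With |e_n| = 10^(-7) and C = 1.41:
    |e_{n+1}| ≈ 1.41 × (10^(-7))² = 1.41 × 10^(-14)

(a) 2 (quadratic); (b) |e_{n+1}| ≈ 1.410e-14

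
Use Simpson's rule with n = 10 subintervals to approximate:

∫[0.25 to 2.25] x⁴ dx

f(x) = x⁴
a = 0.25, b = 2.25, n = 10
h = (b - a)/n = 0.200000

Simpson's rule: (h/3)[f(x₀) + 4f(x₁) + 2f(x₂) + ... + f(xₙ)]

x_0 = 0.2500, f(x_0) = 0.003906, coefficient = 1
x_1 = 0.4500, f(x_1) = 0.041006, coefficient = 4
x_2 = 0.6500, f(x_2) = 0.178506, coefficient = 2
x_3 = 0.8500, f(x_3) = 0.522006, coefficient = 4
x_4 = 1.0500, f(x_4) = 1.215506, coefficient = 2
x_5 = 1.2500, f(x_5) = 2.441406, coefficient = 4
x_6 = 1.4500, f(x_6) = 4.420506, coefficient = 2
x_7 = 1.6500, f(x_7) = 7.412006, coefficient = 4
x_8 = 1.8500, f(x_8) = 11.713506, coefficient = 2
x_9 = 2.0500, f(x_9) = 17.661006, coefficient = 4
x_10 = 2.2500, f(x_10) = 25.628906, coefficient = 1

I ≈ (0.200000/3) × 172.998587 = 11.533239
Exact value: 11.532812
Error: 0.000427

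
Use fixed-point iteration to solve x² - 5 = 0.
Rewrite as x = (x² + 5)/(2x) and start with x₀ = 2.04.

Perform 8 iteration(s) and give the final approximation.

Equation: x² - 5 = 0
Fixed-point form: x = (x² + 5)/(2x)
x₀ = 2.04

x_1 = g(2.040000) = 2.245490
x_2 = g(2.245490) = 2.236088
x_3 = g(2.236088) = 2.236068
x_4 = g(2.236068) = 2.236068
x_5 = g(2.236068) = 2.236068
x_6 = g(2.236068) = 2.236068
x_7 = g(2.236068) = 2.236068
x_8 = g(2.236068) = 2.236068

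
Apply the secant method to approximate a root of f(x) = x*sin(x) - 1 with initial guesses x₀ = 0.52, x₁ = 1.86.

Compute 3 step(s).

f(x) = x*sin(x) - 1
x₀ = 0.52, x₁ = 1.86

Secant formula: x_{n+1} = x_n - f(x_n)(x_n - x_{n-1})/(f(x_n) - f(x_{n-1}))

Iteration 1:
  f(0.520000) = -0.741622
  f(1.860000) = 0.782757
  x_2 = 1.860000 - 0.782757×(1.860000 - 0.520000)/(0.782757 - (-0.741622))
       = 1.171921
Iteration 2:
  f(1.860000) = 0.782757
  f(1.171921) = 0.079923
  x_3 = 1.171921 - 0.079923×(1.171921 - 1.860000)/(0.079923 - 0.782757)
       = 1.093676
Iteration 3:
  f(1.171921) = 0.079923
  f(1.093676) = -0.028465
  x_4 = 1.093676 - (-0.028465)×(1.093676 - 1.171921)/(-0.028465 - 0.079923)
       = 1.114225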